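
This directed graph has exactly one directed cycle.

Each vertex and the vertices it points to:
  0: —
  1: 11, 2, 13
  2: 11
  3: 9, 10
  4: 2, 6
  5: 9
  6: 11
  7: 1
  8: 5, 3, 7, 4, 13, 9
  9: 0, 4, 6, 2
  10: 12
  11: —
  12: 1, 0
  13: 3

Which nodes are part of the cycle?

1, 3, 10, 12, 13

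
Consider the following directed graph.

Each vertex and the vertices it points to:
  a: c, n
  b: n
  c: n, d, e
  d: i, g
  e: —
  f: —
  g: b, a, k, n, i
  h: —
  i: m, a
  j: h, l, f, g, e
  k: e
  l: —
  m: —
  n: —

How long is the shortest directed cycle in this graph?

4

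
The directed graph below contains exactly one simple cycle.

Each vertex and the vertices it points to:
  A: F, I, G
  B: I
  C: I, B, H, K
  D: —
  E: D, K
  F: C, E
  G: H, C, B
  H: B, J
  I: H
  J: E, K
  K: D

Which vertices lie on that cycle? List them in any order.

DFS with gray/black marking from B:
B gray
  I gray
    H gray
      H→B: B is gray → back edge
Back edge closes the cycle B → I → H → B; its vertices are {B, H, I}.

B, H, I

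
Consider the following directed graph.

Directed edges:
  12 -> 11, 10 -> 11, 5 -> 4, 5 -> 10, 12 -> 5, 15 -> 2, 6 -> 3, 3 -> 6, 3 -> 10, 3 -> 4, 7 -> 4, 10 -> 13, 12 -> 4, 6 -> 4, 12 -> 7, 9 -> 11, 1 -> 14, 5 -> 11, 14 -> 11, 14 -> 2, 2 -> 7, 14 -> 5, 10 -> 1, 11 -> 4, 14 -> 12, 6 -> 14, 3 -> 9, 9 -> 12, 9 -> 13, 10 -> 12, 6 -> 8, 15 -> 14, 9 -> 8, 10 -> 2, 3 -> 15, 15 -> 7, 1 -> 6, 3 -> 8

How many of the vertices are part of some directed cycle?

9

A vertex is on a directed cycle iff it belongs to a strongly connected component of size ≥ 2 (or has a self-loop).
The vertices on cycles are {1, 3, 5, 6, 9, 10, 12, 14, 15} — 9 in total.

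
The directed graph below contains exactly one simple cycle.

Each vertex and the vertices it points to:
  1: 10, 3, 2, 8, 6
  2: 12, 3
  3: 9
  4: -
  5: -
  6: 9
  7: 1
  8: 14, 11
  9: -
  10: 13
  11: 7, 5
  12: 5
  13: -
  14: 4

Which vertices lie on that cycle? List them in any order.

1, 7, 8, 11

DFS with gray/black marking from 1:
1 gray
  10 gray
    13 gray
    13 black
  10 black
  3 gray
    9 gray
    9 black
  3 black
  2 gray
    12 gray
      5 gray
      5 black
    12 black
    2→3: 3 black — skip
  2 black
  8 gray
    14 gray
      4 gray
      4 black
    14 black
    11 gray
      7 gray
        7→1: 1 is gray → back edge
Back edge closes the cycle 1 → 8 → 11 → 7 → 1; its vertices are {1, 7, 8, 11}.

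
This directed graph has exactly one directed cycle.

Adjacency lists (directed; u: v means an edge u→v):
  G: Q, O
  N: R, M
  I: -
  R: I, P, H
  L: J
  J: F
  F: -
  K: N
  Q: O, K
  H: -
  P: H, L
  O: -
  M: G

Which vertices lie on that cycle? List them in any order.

DFS with gray/black marking from N:
N gray
  R gray
    I gray
    I black
    P gray
      H gray
      H black
      L gray
        J gray
          F gray
          F black
        J black
      L black
    P black
    R→H: H black — skip
  R black
  M gray
    G gray
      Q gray
        O gray
        O black
        K gray
          K→N: N is gray → back edge
Back edge closes the cycle N → M → G → Q → K → N; its vertices are {G, K, M, N, Q}.

G, K, M, N, Q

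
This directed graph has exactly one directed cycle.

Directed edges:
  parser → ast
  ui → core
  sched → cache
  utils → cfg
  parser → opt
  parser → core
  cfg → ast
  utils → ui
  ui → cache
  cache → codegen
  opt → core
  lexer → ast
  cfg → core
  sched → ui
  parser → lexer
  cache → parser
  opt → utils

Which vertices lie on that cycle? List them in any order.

DFS with gray/black marking from cache:
cache gray
  parser gray
    opt gray
      utils gray
        cfg gray
          ast gray
          ast black
          core gray
          core black
        cfg black
        ui gray
          ui→cache: cache is gray → back edge
Back edge closes the cycle cache → parser → opt → utils → ui → cache; its vertices are {ui, opt, cache, utils, parser}.

ui, opt, cache, utils, parser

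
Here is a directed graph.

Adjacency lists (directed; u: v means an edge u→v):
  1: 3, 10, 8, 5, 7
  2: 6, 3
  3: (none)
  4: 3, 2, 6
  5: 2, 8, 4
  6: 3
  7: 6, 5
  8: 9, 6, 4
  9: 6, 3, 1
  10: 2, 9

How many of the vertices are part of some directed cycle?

6

A vertex is on a directed cycle iff it belongs to a strongly connected component of size ≥ 2 (or has a self-loop).
The vertices on cycles are {1, 5, 7, 8, 9, 10} — 6 in total.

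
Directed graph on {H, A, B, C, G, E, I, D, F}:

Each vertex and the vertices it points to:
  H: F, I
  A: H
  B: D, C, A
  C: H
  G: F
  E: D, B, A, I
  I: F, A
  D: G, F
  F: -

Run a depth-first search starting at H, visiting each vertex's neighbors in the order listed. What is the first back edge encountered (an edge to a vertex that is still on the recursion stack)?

DFS from H (visiting each vertex's neighbors in the order listed); mark gray on enter, black on exit:
H gray
  F gray
  F black
  I gray
    I→F: F black — skip
    A gray
      A→H: H is gray → back edge
First back edge: A → H.

A→H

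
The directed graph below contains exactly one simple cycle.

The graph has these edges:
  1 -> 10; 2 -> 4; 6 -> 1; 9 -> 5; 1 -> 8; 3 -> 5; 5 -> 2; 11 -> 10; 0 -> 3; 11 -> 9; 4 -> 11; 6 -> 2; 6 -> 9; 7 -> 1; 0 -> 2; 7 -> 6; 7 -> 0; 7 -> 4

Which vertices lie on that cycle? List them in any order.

DFS with gray/black marking from 4:
4 gray
  11 gray
    10 gray
    10 black
    9 gray
      5 gray
        2 gray
          2→4: 4 is gray → back edge
Back edge closes the cycle 4 → 11 → 9 → 5 → 2 → 4; its vertices are {2, 4, 5, 9, 11}.

2, 4, 5, 9, 11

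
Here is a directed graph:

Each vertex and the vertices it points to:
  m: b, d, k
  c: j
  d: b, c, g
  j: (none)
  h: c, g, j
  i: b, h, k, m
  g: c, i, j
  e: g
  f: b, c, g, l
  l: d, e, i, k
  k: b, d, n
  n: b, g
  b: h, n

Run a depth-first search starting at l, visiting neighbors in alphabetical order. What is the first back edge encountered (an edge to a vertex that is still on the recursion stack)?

i->b

DFS from l (visiting neighbors in alphabetical order); mark gray on enter, black on exit:
l gray
  d gray
    b gray
      h gray
        c gray
          j gray
          j black
        c black
        g gray
          g→c: c black — skip
          i gray
            i→b: b is gray → back edge
First back edge: i → b.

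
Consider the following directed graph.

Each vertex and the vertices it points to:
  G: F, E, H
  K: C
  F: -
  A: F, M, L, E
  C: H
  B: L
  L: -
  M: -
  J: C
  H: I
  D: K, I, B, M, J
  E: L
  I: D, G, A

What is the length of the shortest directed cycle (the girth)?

2

For each vertex v, BFS finds the shortest path from v back to v.
The shortest such closed walk is I → D → I, length 2.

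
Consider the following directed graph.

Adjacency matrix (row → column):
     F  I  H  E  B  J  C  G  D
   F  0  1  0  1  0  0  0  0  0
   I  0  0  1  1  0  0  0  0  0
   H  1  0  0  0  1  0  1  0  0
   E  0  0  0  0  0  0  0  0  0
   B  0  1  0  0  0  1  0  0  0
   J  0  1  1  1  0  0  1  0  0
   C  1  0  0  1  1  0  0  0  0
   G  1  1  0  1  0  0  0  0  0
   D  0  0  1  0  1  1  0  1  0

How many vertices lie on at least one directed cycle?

A vertex is on a directed cycle iff it belongs to a strongly connected component of size ≥ 2 (or has a self-loop).
The vertices on cycles are {B, C, F, H, I, J} — 6 in total.

6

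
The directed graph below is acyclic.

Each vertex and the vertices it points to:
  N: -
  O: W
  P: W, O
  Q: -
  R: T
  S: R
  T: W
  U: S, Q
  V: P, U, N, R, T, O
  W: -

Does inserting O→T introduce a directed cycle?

No

Adding O→T creates a cycle iff T can already reach O.
Explore from T: no path reaches O. The graph stays acyclic.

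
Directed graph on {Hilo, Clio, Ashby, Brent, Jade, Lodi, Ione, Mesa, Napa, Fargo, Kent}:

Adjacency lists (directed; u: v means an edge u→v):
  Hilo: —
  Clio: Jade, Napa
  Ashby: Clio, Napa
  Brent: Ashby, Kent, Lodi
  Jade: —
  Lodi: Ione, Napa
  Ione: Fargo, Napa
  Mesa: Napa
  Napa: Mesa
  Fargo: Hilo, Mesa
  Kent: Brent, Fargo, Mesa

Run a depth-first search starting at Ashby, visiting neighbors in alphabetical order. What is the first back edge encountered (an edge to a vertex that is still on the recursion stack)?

DFS from Ashby (visiting neighbors in alphabetical order); mark gray on enter, black on exit:
Ashby gray
  Clio gray
    Jade gray
    Jade black
    Napa gray
      Mesa gray
        Mesa→Napa: Napa is gray → back edge
First back edge: Mesa → Napa.

Mesa→Napa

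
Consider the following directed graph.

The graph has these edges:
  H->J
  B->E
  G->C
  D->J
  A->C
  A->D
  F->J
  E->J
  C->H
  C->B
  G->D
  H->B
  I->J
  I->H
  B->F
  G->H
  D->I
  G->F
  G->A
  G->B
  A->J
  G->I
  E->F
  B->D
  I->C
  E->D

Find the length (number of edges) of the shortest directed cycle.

4

For each vertex v, BFS finds the shortest path from v back to v.
The shortest such closed walk is B → D → I → H → B, length 4.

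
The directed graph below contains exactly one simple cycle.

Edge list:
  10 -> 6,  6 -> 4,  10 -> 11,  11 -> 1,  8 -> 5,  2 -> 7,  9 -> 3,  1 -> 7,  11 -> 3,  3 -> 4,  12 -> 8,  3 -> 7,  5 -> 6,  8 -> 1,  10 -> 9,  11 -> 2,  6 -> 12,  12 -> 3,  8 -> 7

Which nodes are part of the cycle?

5, 6, 8, 12

DFS with gray/black marking from 6:
6 gray
  12 gray
    8 gray
      7 gray
      7 black
      1 gray
        1→7: 7 black — skip
      1 black
      5 gray
        5→6: 6 is gray → back edge
Back edge closes the cycle 6 → 12 → 8 → 5 → 6; its vertices are {5, 6, 8, 12}.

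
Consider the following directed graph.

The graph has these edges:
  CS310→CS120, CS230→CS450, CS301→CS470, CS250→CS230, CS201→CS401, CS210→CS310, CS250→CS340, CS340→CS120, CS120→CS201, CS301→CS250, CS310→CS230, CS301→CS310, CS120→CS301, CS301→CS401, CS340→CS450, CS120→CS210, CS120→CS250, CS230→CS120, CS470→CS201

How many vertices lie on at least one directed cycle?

7

A vertex is on a directed cycle iff it belongs to a strongly connected component of size ≥ 2 (or has a self-loop).
The vertices on cycles are {CS120, CS210, CS230, CS250, CS301, CS310, CS340} — 7 in total.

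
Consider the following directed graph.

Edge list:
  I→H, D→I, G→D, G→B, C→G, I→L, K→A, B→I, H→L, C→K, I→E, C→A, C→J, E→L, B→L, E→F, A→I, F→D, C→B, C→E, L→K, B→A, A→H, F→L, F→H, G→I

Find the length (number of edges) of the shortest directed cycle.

4

For each vertex v, BFS finds the shortest path from v back to v.
The shortest such closed walk is E → F → D → I → E, length 4.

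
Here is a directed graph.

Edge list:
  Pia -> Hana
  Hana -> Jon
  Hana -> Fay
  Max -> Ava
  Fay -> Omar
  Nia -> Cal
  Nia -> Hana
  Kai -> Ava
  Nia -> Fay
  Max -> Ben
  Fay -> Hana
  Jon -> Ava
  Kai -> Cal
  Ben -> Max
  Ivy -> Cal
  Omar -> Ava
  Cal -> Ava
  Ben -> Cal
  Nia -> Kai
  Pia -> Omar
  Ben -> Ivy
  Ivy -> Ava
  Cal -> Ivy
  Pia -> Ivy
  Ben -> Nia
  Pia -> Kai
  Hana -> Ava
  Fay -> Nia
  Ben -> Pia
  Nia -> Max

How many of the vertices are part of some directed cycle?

8

A vertex is on a directed cycle iff it belongs to a strongly connected component of size ≥ 2 (or has a self-loop).
The vertices on cycles are {Ben, Cal, Fay, Ivy, Max, Nia, Pia, Hana} — 8 in total.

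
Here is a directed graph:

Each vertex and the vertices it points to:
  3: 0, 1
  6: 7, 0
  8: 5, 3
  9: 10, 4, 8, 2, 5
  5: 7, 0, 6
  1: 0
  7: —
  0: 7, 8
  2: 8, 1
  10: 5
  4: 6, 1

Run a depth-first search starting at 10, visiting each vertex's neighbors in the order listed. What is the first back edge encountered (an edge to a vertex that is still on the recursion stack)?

DFS from 10 (visiting each vertex's neighbors in the order listed); mark gray on enter, black on exit:
10 gray
  5 gray
    7 gray
    7 black
    0 gray
      0→7: 7 black — skip
      8 gray
        8→5: 5 is gray → back edge
First back edge: 8 → 5.

8→5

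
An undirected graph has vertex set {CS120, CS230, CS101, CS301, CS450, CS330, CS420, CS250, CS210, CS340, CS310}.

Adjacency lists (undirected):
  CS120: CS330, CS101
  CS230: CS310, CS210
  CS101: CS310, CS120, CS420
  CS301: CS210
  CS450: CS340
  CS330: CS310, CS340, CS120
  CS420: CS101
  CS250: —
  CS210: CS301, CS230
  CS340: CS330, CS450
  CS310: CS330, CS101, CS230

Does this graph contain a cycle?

Yes

DFS, tracking each vertex's parent; an edge to a visited non-parent vertex closes a cycle.
Start from CS420:
visit CS420 (parent –)
  visit CS101 (parent CS420)
    visit CS310 (parent CS101)
      visit CS330 (parent CS310)
        CS330–CS310: parent, skip
        visit CS340 (parent CS330)
          CS340–CS330: parent, skip
          visit CS450 (parent CS340)
            CS450–CS340: parent, skip
        visit CS120 (parent CS330)
          CS120–CS330: parent, skip
          CS120–CS101: CS101 visited and ≠ parent → cycle
Cycle: CS101 – CS310 – CS330 – CS120 – CS101.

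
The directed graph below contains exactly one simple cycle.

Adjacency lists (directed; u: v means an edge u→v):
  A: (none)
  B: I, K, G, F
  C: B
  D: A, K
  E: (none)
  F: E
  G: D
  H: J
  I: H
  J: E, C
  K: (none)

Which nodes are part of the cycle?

B, C, H, I, J

DFS with gray/black marking from B:
B gray
  I gray
    H gray
      J gray
        E gray
        E black
        C gray
          C→B: B is gray → back edge
Back edge closes the cycle B → I → H → J → C → B; its vertices are {B, C, H, I, J}.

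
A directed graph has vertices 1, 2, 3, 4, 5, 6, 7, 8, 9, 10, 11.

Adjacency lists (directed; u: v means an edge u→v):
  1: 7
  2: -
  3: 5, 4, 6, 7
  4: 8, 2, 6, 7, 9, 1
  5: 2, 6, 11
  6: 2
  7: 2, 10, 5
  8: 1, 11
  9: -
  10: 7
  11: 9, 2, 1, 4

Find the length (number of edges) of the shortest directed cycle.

2

For each vertex v, BFS finds the shortest path from v back to v.
The shortest such closed walk is 7 → 10 → 7, length 2.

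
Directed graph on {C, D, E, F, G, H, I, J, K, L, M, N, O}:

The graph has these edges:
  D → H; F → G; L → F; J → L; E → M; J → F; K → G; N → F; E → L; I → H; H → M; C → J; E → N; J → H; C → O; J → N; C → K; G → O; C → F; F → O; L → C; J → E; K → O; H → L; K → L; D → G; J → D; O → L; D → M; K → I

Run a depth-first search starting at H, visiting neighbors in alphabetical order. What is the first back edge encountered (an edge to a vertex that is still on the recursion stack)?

O→L

DFS from H (visiting neighbors in alphabetical order); mark gray on enter, black on exit:
H gray
  L gray
    C gray
      F gray
        G gray
          O gray
            O→L: L is gray → back edge
First back edge: O → L.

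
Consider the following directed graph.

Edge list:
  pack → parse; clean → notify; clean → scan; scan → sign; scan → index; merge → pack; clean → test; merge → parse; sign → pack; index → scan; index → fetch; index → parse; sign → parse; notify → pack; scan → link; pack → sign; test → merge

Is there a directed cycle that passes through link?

link lies on a cycle iff there is a path from link back to itself.
Exploring from link, it never reaches itself; equivalently, its strongly connected component is a singleton.

No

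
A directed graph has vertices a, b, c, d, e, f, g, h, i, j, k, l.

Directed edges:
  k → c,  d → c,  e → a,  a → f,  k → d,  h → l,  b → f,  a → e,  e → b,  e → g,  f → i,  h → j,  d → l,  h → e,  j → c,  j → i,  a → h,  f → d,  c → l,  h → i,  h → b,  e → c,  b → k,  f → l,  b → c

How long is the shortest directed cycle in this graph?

2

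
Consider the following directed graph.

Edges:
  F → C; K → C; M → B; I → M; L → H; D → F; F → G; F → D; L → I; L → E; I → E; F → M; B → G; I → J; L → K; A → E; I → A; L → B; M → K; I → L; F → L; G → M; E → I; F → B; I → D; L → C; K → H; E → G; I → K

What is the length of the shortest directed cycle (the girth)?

For each vertex v, BFS finds the shortest path from v back to v.
The shortest such closed walk is I → E → I, length 2.

2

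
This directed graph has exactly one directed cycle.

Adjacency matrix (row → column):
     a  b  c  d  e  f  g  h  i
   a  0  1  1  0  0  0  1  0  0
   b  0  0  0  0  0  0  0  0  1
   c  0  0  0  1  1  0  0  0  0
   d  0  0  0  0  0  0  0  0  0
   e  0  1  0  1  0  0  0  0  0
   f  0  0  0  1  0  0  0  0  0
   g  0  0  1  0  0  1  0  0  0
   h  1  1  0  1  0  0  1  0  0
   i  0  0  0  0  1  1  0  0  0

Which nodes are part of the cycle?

b, e, i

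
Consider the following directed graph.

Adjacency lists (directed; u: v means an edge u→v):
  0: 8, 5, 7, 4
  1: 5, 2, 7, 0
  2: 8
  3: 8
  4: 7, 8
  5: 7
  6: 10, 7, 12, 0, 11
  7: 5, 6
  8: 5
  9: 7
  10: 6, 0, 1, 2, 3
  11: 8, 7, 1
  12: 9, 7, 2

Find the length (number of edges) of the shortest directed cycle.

2

For each vertex v, BFS finds the shortest path from v back to v.
The shortest such closed walk is 6 → 7 → 6, length 2.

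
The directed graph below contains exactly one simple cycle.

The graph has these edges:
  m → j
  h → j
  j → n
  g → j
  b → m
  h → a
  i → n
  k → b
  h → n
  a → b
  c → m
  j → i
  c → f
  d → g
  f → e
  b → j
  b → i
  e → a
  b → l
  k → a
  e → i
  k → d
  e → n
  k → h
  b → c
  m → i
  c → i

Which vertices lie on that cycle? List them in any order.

a, b, c, e, f

DFS with gray/black marking from b:
b gray
  c gray
    m gray
      i gray
        n gray
        n black
      i black
      j gray
        j→n: n black — skip
        j→i: i black — skip
      j black
    m black
    c→i: i black — skip
    f gray
      e gray
        e→i: i black — skip
        e→n: n black — skip
        a gray
          a→b: b is gray → back edge
Back edge closes the cycle b → c → f → e → a → b; its vertices are {a, b, c, e, f}.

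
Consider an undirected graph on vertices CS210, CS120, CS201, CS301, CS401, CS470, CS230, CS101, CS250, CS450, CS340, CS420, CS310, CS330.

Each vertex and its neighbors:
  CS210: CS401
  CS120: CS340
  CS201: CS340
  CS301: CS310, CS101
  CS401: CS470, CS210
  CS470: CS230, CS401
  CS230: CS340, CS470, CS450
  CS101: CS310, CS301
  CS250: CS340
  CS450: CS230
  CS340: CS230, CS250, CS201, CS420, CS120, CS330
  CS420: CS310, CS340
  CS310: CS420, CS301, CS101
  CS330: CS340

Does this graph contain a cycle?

DFS, tracking each vertex's parent; an edge to a visited non-parent vertex closes a cycle.
Start from CS420:
visit CS420 (parent –)
  visit CS310 (parent CS420)
    CS310–CS420: parent, skip
    visit CS301 (parent CS310)
      CS301–CS310: parent, skip
      visit CS101 (parent CS301)
        CS101–CS310: CS310 visited and ≠ parent → cycle
Cycle: CS310 – CS301 – CS101 – CS310.

Yes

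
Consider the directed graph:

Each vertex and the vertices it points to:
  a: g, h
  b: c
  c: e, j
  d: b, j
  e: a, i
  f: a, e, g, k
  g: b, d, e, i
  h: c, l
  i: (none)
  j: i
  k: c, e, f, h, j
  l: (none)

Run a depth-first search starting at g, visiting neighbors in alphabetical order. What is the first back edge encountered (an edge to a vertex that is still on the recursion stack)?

a->g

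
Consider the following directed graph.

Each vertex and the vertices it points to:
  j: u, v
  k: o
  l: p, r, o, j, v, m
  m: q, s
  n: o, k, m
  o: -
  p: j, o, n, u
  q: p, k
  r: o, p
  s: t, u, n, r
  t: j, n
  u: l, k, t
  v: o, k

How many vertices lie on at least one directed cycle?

A vertex is on a directed cycle iff it belongs to a strongly connected component of size ≥ 2 (or has a self-loop).
The vertices on cycles are {j, l, m, n, p, q, r, s, t, u} — 10 in total.

10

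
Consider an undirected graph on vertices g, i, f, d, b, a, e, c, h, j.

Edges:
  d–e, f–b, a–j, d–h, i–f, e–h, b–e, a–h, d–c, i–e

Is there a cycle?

Yes

DFS, tracking each vertex's parent; an edge to a visited non-parent vertex closes a cycle.
Start from a:
visit a (parent –)
  visit h (parent a)
    visit e (parent h)
      e–h: parent, skip
      visit b (parent e)
        b–e: parent, skip
        visit f (parent b)
          f–b: parent, skip
          visit i (parent f)
            i–e: e visited and ≠ parent → cycle
Cycle: e – b – f – i – e.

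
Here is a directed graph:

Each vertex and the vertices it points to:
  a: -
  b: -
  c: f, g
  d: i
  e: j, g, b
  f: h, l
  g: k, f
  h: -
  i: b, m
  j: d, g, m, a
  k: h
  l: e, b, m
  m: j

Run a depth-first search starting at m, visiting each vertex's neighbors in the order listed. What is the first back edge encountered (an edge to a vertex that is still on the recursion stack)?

i->m

DFS from m (visiting each vertex's neighbors in the order listed); mark gray on enter, black on exit:
m gray
  j gray
    d gray
      i gray
        b gray
        b black
        i→m: m is gray → back edge
First back edge: i → m.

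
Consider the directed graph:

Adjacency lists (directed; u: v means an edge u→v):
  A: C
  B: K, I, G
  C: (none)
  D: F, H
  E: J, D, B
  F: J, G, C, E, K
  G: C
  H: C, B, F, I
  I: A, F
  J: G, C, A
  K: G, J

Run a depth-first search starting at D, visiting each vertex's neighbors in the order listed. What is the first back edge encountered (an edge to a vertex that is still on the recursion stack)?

DFS from D (visiting each vertex's neighbors in the order listed); mark gray on enter, black on exit:
D gray
  F gray
    J gray
      G gray
        C gray
        C black
      G black
      J→C: C black — skip
      A gray
        A→C: C black — skip
      A black
    J black
    F→G: G black — skip
    F→C: C black — skip
    E gray
      E→J: J black — skip
      E→D: D is gray → back edge
First back edge: E → D.

E->D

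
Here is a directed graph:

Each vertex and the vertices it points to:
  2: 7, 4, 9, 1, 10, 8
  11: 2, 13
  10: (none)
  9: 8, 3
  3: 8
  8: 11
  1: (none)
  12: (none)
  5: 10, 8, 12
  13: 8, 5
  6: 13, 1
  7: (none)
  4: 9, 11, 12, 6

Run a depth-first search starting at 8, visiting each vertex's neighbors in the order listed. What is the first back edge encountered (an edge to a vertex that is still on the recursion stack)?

9->8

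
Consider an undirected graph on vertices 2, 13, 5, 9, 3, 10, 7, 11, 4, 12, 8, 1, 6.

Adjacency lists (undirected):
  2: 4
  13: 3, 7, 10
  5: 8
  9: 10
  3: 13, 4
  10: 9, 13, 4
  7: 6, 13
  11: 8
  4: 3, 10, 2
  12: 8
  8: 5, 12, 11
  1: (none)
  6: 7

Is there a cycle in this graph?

DFS, tracking each vertex's parent; an edge to a visited non-parent vertex closes a cycle.
Start from 8:
visit 8 (parent –)
  visit 5 (parent 8)
    5–8: parent, skip
  visit 12 (parent 8)
    12–8: parent, skip
  visit 11 (parent 8)
    11–8: parent, skip
visit 2 (parent –)
  visit 4 (parent 2)
    visit 3 (parent 4)
      visit 13 (parent 3)
        13–3: parent, skip
        visit 7 (parent 13)
          visit 6 (parent 7)
            6–7: parent, skip
          7–13: parent, skip
        visit 10 (parent 13)
          visit 9 (parent 10)
            9–10: parent, skip
          10–13: parent, skip
          10–4: 4 visited and ≠ parent → cycle
Cycle: 4 – 3 – 13 – 10 – 4.

Yes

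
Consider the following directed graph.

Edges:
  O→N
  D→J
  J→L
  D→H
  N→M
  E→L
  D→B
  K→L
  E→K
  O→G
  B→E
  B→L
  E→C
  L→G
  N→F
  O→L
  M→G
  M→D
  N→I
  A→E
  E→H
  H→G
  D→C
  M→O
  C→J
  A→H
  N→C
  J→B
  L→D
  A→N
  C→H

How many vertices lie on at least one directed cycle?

10

A vertex is on a directed cycle iff it belongs to a strongly connected component of size ≥ 2 (or has a self-loop).
The vertices on cycles are {B, C, D, E, J, K, L, M, N, O} — 10 in total.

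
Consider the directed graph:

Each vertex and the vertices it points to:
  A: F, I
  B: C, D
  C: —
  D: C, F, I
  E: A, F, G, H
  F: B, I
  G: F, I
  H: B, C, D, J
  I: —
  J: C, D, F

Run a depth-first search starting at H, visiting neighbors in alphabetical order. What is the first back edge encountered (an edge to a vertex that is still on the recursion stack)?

F→B

DFS from H (visiting neighbors in alphabetical order); mark gray on enter, black on exit:
H gray
  B gray
    C gray
    C black
    D gray
      D→C: C black — skip
      F gray
        F→B: B is gray → back edge
First back edge: F → B.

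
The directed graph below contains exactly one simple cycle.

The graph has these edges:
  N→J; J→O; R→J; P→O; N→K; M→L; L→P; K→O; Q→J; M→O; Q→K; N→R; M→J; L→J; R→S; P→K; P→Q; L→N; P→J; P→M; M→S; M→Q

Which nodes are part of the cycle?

DFS with gray/black marking from L:
L gray
  J gray
    O gray
    O black
  J black
  N gray
    R gray
      S gray
      S black
      R→J: J black — skip
    R black
    K gray
      K→O: O black — skip
    K black
    N→J: J black — skip
  N black
  P gray
    M gray
      M→L: L is gray → back edge
Back edge closes the cycle L → P → M → L; its vertices are {L, M, P}.

L, M, P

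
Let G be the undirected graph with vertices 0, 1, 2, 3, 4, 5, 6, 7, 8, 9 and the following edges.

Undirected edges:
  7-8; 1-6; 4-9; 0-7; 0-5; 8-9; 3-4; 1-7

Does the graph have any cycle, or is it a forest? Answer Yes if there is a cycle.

DFS, tracking each vertex's parent; an edge to a visited non-parent vertex closes a cycle.
Start from 0:
visit 0 (parent –)
  visit 5 (parent 0)
    5–0: parent, skip
  visit 7 (parent 0)
    visit 8 (parent 7)
      visit 9 (parent 8)
        9–8: parent, skip
        visit 4 (parent 9)
          4–9: parent, skip
          visit 3 (parent 4)
            3–4: parent, skip
      8–7: parent, skip
    7–0: parent, skip
    visit 1 (parent 7)
      1–7: parent, skip
      visit 6 (parent 1)
        6–1: parent, skip
visit 2 (parent –)
No non-parent visited neighbor found — the graph is a forest.

No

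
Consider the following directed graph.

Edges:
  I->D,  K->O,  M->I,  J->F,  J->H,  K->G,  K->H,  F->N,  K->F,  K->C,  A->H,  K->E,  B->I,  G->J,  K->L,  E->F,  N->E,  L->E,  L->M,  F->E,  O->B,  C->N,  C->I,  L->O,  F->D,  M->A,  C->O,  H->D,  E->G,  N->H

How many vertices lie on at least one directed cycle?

5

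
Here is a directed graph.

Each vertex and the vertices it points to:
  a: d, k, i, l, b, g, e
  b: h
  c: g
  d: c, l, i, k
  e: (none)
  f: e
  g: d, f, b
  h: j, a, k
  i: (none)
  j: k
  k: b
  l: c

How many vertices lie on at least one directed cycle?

A vertex is on a directed cycle iff it belongs to a strongly connected component of size ≥ 2 (or has a self-loop).
The vertices on cycles are {a, b, c, d, g, h, j, k, l} — 9 in total.

9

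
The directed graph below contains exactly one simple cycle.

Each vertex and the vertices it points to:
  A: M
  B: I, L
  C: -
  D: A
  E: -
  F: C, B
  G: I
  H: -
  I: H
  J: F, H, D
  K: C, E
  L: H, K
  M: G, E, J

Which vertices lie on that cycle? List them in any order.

DFS with gray/black marking from A:
A gray
  M gray
    G gray
      I gray
        H gray
        H black
      I black
    G black
    E gray
    E black
    J gray
      F gray
        C gray
        C black
        B gray
          B→I: I black — skip
          L gray
            L→H: H black — skip
            K gray
              K→C: C black — skip
              K→E: E black — skip
            K black
          L black
        B black
      F black
      J→H: H black — skip
      D gray
        D→A: A is gray → back edge
Back edge closes the cycle A → M → J → D → A; its vertices are {A, D, J, M}.

A, D, J, M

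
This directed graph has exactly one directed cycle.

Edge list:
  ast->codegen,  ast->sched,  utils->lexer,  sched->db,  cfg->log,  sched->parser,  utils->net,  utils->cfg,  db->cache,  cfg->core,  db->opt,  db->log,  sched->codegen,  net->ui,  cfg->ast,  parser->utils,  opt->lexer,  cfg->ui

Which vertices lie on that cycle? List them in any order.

DFS with gray/black marking from sched:
sched gray
  parser gray
    utils gray
      cfg gray
        core gray
        core black
        ast gray
          codegen gray
          codegen black
          ast→sched: sched is gray → back edge
Back edge closes the cycle sched → parser → utils → cfg → ast → sched; its vertices are {ast, cfg, sched, utils, parser}.

ast, cfg, sched, utils, parser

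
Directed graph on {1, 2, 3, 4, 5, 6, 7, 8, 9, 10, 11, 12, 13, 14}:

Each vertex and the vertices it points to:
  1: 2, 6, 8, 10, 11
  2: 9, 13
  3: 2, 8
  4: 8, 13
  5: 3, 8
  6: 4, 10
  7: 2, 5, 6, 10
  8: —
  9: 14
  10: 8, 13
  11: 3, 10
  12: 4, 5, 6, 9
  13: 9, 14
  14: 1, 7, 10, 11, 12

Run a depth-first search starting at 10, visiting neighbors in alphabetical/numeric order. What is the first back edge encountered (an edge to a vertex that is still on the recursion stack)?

2→9

DFS from 10 (visiting neighbors in alphabetical/numeric order); mark gray on enter, black on exit:
10 gray
  8 gray
  8 black
  13 gray
    9 gray
      14 gray
        1 gray
          2 gray
            2→9: 9 is gray → back edge
First back edge: 2 → 9.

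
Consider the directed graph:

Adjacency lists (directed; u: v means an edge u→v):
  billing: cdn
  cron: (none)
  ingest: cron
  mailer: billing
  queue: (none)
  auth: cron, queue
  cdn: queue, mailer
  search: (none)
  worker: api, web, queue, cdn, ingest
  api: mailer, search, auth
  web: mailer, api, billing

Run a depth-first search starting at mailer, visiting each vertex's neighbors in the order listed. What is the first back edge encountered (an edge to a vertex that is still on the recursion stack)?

cdn->mailer

DFS from mailer (visiting each vertex's neighbors in the order listed); mark gray on enter, black on exit:
mailer gray
  billing gray
    cdn gray
      queue gray
      queue black
      cdn→mailer: mailer is gray → back edge
First back edge: cdn → mailer.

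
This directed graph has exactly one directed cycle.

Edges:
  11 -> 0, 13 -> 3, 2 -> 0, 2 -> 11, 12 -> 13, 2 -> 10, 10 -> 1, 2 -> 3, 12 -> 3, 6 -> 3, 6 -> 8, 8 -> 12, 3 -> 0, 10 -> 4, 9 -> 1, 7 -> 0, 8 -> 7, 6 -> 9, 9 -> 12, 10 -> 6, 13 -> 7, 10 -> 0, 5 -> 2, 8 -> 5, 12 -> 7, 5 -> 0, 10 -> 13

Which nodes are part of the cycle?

2, 5, 6, 8, 10

DFS with gray/black marking from 2:
2 gray
  0 gray
  0 black
  10 gray
    6 gray
      9 gray
        1 gray
        1 black
        12 gray
          7 gray
            7→0: 0 black — skip
          7 black
          13 gray
            3 gray
              3→0: 0 black — skip
            3 black
            13→7: 7 black — skip
          13 black
          12→3: 3 black — skip
        12 black
      9 black
      6→3: 3 black — skip
      8 gray
        8→12: 12 black — skip
        8→7: 7 black — skip
        5 gray
          5→0: 0 black — skip
          5→2: 2 is gray → back edge
Back edge closes the cycle 2 → 10 → 6 → 8 → 5 → 2; its vertices are {2, 5, 6, 8, 10}.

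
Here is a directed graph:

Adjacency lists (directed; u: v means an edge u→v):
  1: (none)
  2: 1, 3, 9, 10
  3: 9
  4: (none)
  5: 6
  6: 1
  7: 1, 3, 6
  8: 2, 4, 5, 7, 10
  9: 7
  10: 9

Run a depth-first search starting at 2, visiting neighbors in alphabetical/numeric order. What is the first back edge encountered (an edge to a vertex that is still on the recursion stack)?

DFS from 2 (visiting neighbors in alphabetical/numeric order); mark gray on enter, black on exit:
2 gray
  1 gray
  1 black
  3 gray
    9 gray
      7 gray
        7→1: 1 black — skip
        7→3: 3 is gray → back edge
First back edge: 7 → 3.

7→3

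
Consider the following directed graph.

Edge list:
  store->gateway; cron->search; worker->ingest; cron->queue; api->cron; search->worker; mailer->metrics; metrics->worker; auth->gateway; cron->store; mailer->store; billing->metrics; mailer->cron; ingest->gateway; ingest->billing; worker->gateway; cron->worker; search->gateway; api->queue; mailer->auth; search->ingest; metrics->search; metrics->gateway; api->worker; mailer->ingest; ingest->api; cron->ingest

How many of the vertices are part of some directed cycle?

A vertex is on a directed cycle iff it belongs to a strongly connected component of size ≥ 2 (or has a self-loop).
The vertices on cycles are {api, cron, ingest, search, worker, billing, metrics} — 7 in total.

7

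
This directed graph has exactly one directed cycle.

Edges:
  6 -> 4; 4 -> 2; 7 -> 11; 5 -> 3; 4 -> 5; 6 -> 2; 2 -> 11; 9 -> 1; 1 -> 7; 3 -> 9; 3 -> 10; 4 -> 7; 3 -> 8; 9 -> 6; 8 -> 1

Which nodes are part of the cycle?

3, 4, 5, 6, 9

DFS with gray/black marking from 3:
3 gray
  8 gray
    1 gray
      7 gray
        11 gray
        11 black
      7 black
    1 black
  8 black
  9 gray
    6 gray
      2 gray
        2→11: 11 black — skip
      2 black
      4 gray
        4→7: 7 black — skip
        5 gray
          5→3: 3 is gray → back edge
Back edge closes the cycle 3 → 9 → 6 → 4 → 5 → 3; its vertices are {3, 4, 5, 6, 9}.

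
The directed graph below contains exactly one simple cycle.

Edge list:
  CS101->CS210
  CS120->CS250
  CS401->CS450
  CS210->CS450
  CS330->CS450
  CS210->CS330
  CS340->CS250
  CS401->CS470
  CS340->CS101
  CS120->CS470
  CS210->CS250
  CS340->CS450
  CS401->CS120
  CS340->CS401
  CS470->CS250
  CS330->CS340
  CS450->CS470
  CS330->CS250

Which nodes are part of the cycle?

DFS with gray/black marking from CS340:
CS340 gray
  CS401 gray
    CS120 gray
      CS470 gray
        CS250 gray
        CS250 black
      CS470 black
      CS120→CS250: CS250 black — skip
    CS120 black
    CS401→CS470: CS470 black — skip
    CS450 gray
      CS450→CS470: CS470 black — skip
    CS450 black
  CS401 black
  CS340→CS450: CS450 black — skip
  CS340→CS250: CS250 black — skip
  CS101 gray
    CS210 gray
      CS210→CS250: CS250 black — skip
      CS330 gray
        CS330→CS450: CS450 black — skip
        CS330→CS250: CS250 black — skip
        CS330→CS340: CS340 is gray → back edge
Back edge closes the cycle CS340 → CS101 → CS210 → CS330 → CS340; its vertices are {CS101, CS210, CS330, CS340}.

CS101, CS210, CS330, CS340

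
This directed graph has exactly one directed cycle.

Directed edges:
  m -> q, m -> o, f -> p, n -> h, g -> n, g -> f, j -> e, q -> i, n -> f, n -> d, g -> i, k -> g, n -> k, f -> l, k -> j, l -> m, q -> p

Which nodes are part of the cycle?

DFS with gray/black marking from g:
g gray
  f gray
    l gray
      m gray
        q gray
          i gray
          i black
          p gray
          p black
        q black
        o gray
        o black
      m black
    l black
    f→p: p black — skip
  f black
  g→i: i black — skip
  n gray
    d gray
    d black
    h gray
    h black
    n→f: f black — skip
    k gray
      k→g: g is gray → back edge
Back edge closes the cycle g → n → k → g; its vertices are {g, k, n}.

g, k, n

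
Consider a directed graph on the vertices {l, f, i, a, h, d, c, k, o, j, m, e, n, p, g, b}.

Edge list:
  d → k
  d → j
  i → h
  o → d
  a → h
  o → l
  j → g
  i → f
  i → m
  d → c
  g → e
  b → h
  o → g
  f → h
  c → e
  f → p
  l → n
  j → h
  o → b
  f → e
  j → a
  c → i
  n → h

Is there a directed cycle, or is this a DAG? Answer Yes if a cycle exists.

No

DFS with white/gray/black marking, starting from k:
k gray
k black
l gray
  n gray
    h gray
    h black
  n black
l black
f gray
  p gray
  p black
  f→h: h black — skip
  e gray
  e black
f black
i gray
  m gray
  m black
  i→f: f black — skip
  i→h: h black — skip
i black
a gray
  a→h: h black — skip
a black
d gray
  j gray
    g gray
      g→e: e black — skip
    g black
    j→a: a black — skip
    j→h: h black — skip
  j black
  c gray
    c→i: i black — skip
    c→e: e black — skip
  c black
  d→k: k black — skip
d black
o gray
  b gray
    b→h: h black — skip
  b black
  o→d: d black — skip
  o→l: l black — skip
  o→g: g black — skip
o black
Every edge goes to a white or black vertex — no back edge, so the graph is acyclic.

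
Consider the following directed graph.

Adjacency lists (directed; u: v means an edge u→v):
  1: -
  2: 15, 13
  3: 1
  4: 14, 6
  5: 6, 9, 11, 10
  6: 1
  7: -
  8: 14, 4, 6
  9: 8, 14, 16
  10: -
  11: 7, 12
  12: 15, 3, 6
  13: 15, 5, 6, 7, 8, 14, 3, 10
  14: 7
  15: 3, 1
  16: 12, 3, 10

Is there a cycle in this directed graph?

DFS with white/gray/black marking, starting from 6:
6 gray
  1 gray
  1 black
6 black
2 gray
  15 gray
    3 gray
      3→1: 1 black — skip
    3 black
    15→1: 1 black — skip
  15 black
  13 gray
    13→15: 15 black — skip
    5 gray
      5→6: 6 black — skip
      9 gray
        8 gray
          14 gray
            7 gray
            7 black
          14 black
          4 gray
            4→14: 14 black — skip
            4→6: 6 black — skip
          4 black
          8→6: 6 black — skip
        8 black
        9→14: 14 black — skip
        16 gray
          12 gray
            12→15: 15 black — skip
            12→3: 3 black — skip
            12→6: 6 black — skip
          12 black
          16→3: 3 black — skip
          10 gray
          10 black
        16 black
      9 black
      11 gray
        11→7: 7 black — skip
        11→12: 12 black — skip
      11 black
      5→10: 10 black — skip
    5 black
    13→6: 6 black — skip
    13→7: 7 black — skip
    13→8: 8 black — skip
    13→14: 14 black — skip
    13→3: 3 black — skip
    13→10: 10 black — skip
  13 black
2 black
Every edge goes to a white or black vertex — no back edge, so the graph is acyclic.

No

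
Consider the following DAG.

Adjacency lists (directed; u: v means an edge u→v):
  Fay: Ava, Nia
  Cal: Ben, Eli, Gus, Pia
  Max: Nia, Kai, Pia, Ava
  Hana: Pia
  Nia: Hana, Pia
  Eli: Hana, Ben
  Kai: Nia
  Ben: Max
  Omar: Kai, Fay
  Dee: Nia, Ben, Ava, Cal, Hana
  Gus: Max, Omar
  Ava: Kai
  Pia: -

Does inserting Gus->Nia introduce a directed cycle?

No

Adding Gus→Nia creates a cycle iff Nia can already reach Gus.
Explore from Nia: no path reaches Gus. The graph stays acyclic.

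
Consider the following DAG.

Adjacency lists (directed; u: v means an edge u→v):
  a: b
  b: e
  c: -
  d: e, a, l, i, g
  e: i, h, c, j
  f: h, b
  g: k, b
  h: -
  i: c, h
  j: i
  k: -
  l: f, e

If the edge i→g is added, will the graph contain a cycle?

Adding i→g creates a cycle iff g can already reach i.
Path from g: g → b → e → i.
So g → … → i → g is a cycle.

Yes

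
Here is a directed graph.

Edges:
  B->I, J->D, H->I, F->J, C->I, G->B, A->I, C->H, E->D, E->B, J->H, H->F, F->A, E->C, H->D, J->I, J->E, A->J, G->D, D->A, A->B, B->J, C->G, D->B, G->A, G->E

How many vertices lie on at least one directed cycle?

9

A vertex is on a directed cycle iff it belongs to a strongly connected component of size ≥ 2 (or has a self-loop).
The vertices on cycles are {A, B, C, D, E, F, G, H, J} — 9 in total.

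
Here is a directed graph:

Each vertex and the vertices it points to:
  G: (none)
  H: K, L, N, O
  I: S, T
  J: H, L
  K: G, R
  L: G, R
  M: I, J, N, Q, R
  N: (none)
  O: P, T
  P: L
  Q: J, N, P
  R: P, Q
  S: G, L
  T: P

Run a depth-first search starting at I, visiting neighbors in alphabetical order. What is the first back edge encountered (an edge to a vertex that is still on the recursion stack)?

DFS from I (visiting neighbors in alphabetical order); mark gray on enter, black on exit:
I gray
  S gray
    G gray
    G black
    L gray
      L→G: G black — skip
      R gray
        P gray
          P→L: L is gray → back edge
First back edge: P → L.

P->L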